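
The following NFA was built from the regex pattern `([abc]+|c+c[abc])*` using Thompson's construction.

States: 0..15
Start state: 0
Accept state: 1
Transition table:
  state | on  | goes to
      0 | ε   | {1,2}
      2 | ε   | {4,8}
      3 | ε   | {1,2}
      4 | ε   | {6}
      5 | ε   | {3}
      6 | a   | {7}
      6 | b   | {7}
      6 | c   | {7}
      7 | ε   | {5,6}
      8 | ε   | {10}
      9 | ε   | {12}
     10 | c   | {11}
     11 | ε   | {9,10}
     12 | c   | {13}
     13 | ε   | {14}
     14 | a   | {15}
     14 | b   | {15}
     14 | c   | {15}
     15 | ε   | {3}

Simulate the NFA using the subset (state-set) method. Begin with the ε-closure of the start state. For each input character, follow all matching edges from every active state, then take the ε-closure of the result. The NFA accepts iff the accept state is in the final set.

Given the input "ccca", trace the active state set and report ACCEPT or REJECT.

Answer: ACCEPT

Trace:
start: ε-closure({0}) = {0,1,2,4,6,8,10}
'c' @ 1: {1,2,3,4,5,6,7,8,9,10,11,12}  ✓accept
'c' @ 2: {1,2,3,4,5,6,7,8,9,10,11,12,13,14}  ✓accept
'c' @ 3: {1,2,3,4,5,6,7,8,9,10,11,12,13,14,15}  ✓accept
'a' @ 4: {1,2,3,4,5,6,7,8,10,15}  ✓accept
after full input: {1,2,3,4,5,6,7,8,10,15}  (accept=1 in)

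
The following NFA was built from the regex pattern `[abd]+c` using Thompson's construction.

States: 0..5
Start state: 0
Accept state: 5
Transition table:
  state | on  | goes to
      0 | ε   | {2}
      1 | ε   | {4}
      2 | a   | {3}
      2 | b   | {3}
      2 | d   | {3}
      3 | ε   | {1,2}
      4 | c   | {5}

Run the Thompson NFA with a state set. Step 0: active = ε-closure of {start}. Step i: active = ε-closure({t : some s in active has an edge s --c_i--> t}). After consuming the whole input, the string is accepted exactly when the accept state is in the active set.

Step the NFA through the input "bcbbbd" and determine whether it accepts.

initial (ε-close {0}): {0,2}
'b' @ 1: {1,2,3,4}
'c' @ 2: {5}  [accepting]
'b' @ 3: {}  — state set empty
rest 'bbd' ignored (set empty)
end set {} — state 5 not in

Answer: REJECT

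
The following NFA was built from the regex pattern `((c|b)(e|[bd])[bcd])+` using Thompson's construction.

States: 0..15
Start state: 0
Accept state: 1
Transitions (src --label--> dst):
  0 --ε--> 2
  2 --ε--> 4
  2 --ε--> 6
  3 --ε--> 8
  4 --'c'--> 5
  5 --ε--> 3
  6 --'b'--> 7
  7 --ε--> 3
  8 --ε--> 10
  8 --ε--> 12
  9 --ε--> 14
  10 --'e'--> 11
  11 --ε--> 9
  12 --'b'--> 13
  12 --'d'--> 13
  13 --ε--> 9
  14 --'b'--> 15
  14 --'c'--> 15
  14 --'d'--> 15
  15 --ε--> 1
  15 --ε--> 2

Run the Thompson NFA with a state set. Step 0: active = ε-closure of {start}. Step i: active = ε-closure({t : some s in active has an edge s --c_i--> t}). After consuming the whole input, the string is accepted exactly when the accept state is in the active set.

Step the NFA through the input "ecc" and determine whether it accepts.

S₀ = ε-closure({0}) = {0,2,4,6}
'e' @ 1: {}  — state set empty
rest 'cc' ignored (set empty)
final: {}; accept 1 not in set

Answer: REJECT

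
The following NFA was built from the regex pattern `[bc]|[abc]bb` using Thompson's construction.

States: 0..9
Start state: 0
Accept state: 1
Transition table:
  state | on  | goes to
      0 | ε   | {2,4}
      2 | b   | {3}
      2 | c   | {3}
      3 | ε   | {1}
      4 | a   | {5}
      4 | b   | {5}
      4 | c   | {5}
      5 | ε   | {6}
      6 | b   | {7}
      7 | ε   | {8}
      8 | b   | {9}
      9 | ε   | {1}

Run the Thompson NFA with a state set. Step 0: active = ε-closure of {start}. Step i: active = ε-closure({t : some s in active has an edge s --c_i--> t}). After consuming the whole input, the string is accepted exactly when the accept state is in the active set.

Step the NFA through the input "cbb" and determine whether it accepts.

Answer: ACCEPT

Steps:
initial (ε-close {0}): {0,2,4}
'c' @ 1: {1,3,5,6}  (accept∈set)
'b' @ 2: {7,8}
'b' @ 3: {1,9}  (accept∈set)
after full input: {1,9}  (accept=1 in)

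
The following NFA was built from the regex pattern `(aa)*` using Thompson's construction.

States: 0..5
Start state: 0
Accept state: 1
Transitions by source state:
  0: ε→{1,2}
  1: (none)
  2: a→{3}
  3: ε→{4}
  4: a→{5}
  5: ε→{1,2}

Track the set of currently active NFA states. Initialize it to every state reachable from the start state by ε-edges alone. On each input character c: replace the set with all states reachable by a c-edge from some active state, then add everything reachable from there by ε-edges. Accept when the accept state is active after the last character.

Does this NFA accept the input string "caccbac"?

Answer: REJECT

Steps:
start: ε-closure({0}) = {0,1,2}
'c' @ 1: {}  — dead — no transitions
rest 'accbac' ignored (set empty)
after full input: {}  (accept=1 not in)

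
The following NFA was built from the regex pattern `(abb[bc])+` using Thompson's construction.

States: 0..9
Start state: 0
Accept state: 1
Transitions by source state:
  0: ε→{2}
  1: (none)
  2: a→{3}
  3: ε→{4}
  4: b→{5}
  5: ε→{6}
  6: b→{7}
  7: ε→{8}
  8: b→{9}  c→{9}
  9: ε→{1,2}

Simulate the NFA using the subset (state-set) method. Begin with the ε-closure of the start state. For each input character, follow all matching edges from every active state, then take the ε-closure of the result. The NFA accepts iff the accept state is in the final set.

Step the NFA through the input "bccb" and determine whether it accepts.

initial (ε-close {0}): {0,2}
'b' @ 1: {}  — dead — no transitions
rest 'ccb' ignored (set empty)
final: {}; accept 1 not in set

Answer: REJECT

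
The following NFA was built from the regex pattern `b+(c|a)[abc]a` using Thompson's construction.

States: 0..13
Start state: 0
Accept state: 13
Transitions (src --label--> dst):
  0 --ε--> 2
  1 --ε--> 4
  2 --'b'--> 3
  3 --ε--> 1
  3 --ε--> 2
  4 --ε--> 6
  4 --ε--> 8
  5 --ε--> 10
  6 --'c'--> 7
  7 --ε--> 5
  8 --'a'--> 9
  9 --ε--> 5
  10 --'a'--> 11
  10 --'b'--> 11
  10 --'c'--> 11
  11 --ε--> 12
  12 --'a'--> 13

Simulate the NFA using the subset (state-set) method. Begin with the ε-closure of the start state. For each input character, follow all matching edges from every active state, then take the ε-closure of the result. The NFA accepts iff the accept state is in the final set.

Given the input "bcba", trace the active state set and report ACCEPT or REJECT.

S₀ = ε-closure({0}) = {0,2}
'b' @ 1: {1,2,3,4,6,8}
'c' @ 2: {5,7,10}
'b' @ 3: {11,12}
'a' @ 4: {13}  [accepting]
final: {13}; accept 13 in set

Answer: ACCEPT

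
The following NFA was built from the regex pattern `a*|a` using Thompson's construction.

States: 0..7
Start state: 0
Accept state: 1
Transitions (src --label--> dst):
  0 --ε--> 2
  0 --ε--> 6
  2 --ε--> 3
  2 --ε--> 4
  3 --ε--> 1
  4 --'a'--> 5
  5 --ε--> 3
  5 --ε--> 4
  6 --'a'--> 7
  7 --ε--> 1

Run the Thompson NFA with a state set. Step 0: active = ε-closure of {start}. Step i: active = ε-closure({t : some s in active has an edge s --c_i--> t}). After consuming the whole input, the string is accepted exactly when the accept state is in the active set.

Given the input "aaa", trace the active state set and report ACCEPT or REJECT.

Answer: ACCEPT

Steps:
start: ε-closure({0}) = {0,1,2,3,4,6}
'a' @ 1: {1,3,4,5,7}  ✓accept
'a' @ 2: {1,3,4,5}  ✓accept
'a' @ 3: {1,3,4,5}  ✓accept
final: {1,3,4,5}; accept 1 in set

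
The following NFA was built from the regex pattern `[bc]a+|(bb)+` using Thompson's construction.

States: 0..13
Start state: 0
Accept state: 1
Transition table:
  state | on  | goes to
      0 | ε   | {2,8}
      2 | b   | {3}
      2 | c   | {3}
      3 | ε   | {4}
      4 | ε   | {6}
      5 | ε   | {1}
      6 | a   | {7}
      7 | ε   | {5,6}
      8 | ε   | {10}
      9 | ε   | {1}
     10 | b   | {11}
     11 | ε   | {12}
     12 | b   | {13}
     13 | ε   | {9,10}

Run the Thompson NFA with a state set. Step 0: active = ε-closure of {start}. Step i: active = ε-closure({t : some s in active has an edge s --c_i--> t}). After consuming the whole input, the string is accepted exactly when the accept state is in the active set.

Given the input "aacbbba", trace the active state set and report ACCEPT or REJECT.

start: ε-closure({0}) = {0,2,8,10}
'a' @ 1: {}  — no active states
rest 'acbbba' ignored (set empty)
end set {} — state 1 not in

Answer: REJECT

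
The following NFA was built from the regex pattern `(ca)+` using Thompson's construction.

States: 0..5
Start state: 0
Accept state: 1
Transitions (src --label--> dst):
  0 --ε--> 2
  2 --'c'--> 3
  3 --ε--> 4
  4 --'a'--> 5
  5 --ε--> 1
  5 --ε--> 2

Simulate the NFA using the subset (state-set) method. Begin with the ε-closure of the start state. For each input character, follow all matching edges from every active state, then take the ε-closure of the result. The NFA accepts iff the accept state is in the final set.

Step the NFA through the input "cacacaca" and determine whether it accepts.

Answer: ACCEPT

Trace:
initial (ε-close {0}): {0,2}
'c' @ 1: {3,4}
'a' @ 2: {1,2,5}  ✓accept
'c' @ 3: {3,4}
'a' @ 4: {1,2,5}  ✓accept
'c' @ 5: {3,4}
'a' @ 6: {1,2,5}  ✓accept
'c' @ 7: {3,4}
'a' @ 8: {1,2,5}  ✓accept
final: {1,2,5}; accept 1 in set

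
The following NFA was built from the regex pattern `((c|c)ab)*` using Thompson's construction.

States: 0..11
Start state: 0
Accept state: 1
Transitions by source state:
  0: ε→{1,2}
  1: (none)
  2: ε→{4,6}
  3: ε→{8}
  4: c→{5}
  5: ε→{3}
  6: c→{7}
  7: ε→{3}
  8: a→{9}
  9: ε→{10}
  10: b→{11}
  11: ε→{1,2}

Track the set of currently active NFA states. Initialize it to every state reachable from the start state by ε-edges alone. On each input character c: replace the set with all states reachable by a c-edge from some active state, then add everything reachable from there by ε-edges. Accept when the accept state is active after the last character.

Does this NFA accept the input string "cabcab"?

initial (ε-close {0}): {0,1,2,4,6}
'c' @ 1: {3,5,7,8}
'a' @ 2: {9,10}
'b' @ 3: {1,2,4,6,11}  ✓accept
'c' @ 4: {3,5,7,8}
'a' @ 5: {9,10}
'b' @ 6: {1,2,4,6,11}  ✓accept
final: {1,2,4,6,11}; accept 1 in set

Answer: ACCEPT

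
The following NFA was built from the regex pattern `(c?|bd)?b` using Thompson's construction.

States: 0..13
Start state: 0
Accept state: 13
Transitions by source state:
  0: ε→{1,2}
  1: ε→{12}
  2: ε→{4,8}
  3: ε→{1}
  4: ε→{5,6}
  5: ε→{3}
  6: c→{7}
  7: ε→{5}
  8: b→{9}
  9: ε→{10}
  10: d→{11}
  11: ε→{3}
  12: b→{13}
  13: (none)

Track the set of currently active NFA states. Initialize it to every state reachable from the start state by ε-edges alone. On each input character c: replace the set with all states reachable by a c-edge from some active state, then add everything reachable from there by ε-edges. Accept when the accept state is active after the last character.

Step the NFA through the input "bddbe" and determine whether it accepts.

S₀ = ε-closure({0}) = {0,1,2,3,4,5,6,8,12}
'b' @ 1: {9,10,13}  ✓accept
'd' @ 2: {1,3,11,12}
'd' @ 3: {}  — no active states
rest 'be' ignored (set empty)
after full input: {}  (accept=13 not in)

Answer: REJECT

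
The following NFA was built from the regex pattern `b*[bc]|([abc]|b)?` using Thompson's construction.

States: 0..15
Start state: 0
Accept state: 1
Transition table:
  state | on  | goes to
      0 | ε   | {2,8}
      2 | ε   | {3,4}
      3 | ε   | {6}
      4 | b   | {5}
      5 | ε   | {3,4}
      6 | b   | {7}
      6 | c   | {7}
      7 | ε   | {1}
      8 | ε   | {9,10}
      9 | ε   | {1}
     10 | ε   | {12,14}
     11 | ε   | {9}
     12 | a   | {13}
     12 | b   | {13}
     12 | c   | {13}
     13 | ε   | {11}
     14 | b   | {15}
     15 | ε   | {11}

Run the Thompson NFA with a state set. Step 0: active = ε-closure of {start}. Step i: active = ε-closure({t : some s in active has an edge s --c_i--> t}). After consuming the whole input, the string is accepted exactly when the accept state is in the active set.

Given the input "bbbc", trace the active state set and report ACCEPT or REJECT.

S₀ = ε-closure({0}) = {0,1,2,3,4,6,8,9,10,12,14}
'b' @ 1: {1,3,4,5,6,7,9,11,13,15}  [accepting]
'b' @ 2: {1,3,4,5,6,7}  [accepting]
'b' @ 3: {1,3,4,5,6,7}  [accepting]
'c' @ 4: {1,7}  [accepting]
after full input: {1,7}  (accept=1 in)

Answer: ACCEPT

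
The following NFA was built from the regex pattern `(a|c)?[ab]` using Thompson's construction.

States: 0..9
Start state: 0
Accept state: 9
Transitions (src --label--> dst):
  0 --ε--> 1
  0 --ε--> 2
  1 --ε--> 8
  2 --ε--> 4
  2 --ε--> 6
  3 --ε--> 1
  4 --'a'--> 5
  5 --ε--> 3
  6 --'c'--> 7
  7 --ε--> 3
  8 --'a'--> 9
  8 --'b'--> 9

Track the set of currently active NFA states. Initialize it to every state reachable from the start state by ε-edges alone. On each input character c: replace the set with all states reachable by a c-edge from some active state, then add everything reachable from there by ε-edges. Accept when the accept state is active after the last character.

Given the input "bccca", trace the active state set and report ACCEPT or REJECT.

start: ε-closure({0}) = {0,1,2,4,6,8}
'b' @ 1: {9}  ✓accept
'c' @ 2: {}  — dead — no transitions
rest 'cca' ignored (set empty)
final: {}; accept 9 not in set

Answer: REJECT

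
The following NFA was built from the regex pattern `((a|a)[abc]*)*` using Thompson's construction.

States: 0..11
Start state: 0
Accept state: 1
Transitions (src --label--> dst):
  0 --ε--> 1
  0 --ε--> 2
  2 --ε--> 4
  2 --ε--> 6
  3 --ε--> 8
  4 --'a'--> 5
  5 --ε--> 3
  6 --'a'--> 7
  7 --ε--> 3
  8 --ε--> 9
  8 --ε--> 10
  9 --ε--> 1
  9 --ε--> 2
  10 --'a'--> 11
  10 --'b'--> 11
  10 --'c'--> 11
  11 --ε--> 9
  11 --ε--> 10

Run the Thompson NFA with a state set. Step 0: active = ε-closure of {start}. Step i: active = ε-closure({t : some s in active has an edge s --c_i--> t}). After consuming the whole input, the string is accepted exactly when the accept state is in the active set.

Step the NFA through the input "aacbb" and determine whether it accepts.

Answer: ACCEPT

Derivation:
initial (ε-close {0}): {0,1,2,4,6}
'a' @ 1: {1,2,3,4,5,6,7,8,9,10}  ✓accept
'a' @ 2: {1,2,3,4,5,6,7,8,9,10,11}  ✓accept
'c' @ 3: {1,2,4,6,9,10,11}  ✓accept
'b' @ 4: {1,2,4,6,9,10,11}  ✓accept
'b' @ 5: {1,2,4,6,9,10,11}  ✓accept
final: {1,2,4,6,9,10,11}; accept 1 in set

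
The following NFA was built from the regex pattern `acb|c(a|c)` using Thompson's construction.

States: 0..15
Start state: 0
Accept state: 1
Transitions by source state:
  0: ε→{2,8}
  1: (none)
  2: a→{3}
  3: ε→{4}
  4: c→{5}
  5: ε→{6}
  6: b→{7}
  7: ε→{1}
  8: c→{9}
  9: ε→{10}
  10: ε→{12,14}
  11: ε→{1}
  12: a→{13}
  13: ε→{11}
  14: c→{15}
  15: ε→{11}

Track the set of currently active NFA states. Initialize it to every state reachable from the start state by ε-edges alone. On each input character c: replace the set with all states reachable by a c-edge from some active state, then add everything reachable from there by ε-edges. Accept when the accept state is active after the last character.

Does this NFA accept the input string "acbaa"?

start: ε-closure({0}) = {0,2,8}
'a' @ 1: {3,4}
'c' @ 2: {5,6}
'b' @ 3: {1,7}  ✓accept
'a' @ 4: {}  — dead — no transitions
rest 'a' ignored (set empty)
after full input: {}  (accept=1 not in)

Answer: REJECT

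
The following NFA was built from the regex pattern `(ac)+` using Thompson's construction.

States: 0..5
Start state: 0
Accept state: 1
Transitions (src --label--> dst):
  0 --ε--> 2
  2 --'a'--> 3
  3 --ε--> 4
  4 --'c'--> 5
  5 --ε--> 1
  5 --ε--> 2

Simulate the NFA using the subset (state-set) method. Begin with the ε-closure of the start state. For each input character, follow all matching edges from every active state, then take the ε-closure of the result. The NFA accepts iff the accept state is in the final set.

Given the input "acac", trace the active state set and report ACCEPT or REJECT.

Answer: ACCEPT

Steps:
S₀ = ε-closure({0}) = {0,2}
'a' @ 1: {3,4}
'c' @ 2: {1,2,5}  (accept∈set)
'a' @ 3: {3,4}
'c' @ 4: {1,2,5}  (accept∈set)
after full input: {1,2,5}  (accept=1 in)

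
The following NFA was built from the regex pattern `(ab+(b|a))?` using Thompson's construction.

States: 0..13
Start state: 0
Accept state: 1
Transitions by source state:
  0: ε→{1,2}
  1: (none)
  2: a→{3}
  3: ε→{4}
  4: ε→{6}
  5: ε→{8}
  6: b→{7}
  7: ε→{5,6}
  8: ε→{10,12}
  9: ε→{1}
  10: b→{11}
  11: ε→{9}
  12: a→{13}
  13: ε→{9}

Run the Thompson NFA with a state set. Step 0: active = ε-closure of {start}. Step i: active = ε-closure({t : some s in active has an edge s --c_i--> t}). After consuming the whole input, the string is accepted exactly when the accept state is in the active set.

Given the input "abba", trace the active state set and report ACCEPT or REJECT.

Answer: ACCEPT

Trace:
S₀ = ε-closure({0}) = {0,1,2}
'a' @ 1: {3,4,6}
'b' @ 2: {5,6,7,8,10,12}
'b' @ 3: {1,5,6,7,8,9,10,11,12}  (accept∈set)
'a' @ 4: {1,9,13}  (accept∈set)
final: {1,9,13}; accept 1 in set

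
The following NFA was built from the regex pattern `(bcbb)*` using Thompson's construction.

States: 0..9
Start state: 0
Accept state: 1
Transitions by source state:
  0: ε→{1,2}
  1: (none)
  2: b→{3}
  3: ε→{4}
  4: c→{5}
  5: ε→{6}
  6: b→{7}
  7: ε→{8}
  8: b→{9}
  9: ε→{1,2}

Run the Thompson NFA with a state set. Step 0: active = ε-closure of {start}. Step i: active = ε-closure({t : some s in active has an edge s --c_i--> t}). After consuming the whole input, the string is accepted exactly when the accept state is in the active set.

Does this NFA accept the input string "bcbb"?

Answer: ACCEPT

Trace:
S₀ = ε-closure({0}) = {0,1,2}
'b' @ 1: {3,4}
'c' @ 2: {5,6}
'b' @ 3: {7,8}
'b' @ 4: {1,2,9}  ✓accept
after full input: {1,2,9}  (accept=1 in)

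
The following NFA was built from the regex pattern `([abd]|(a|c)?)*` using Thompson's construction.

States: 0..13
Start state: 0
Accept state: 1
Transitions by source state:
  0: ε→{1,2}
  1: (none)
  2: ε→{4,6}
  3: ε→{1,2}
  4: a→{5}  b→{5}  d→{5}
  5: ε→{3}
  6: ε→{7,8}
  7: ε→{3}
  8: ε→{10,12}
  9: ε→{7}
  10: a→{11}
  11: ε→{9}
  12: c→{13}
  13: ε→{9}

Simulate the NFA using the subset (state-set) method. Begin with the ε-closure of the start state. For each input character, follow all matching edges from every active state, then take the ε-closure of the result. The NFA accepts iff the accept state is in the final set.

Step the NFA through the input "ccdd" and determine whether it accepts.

start: ε-closure({0}) = {0,1,2,3,4,6,7,8,10,12}
'c' @ 1: {1,2,3,4,6,7,8,9,10,12,13}  [accepting]
'c' @ 2: {1,2,3,4,6,7,8,9,10,12,13}  [accepting]
'd' @ 3: {1,2,3,4,5,6,7,8,10,12}  [accepting]
'd' @ 4: {1,2,3,4,5,6,7,8,10,12}  [accepting]
after full input: {1,2,3,4,5,6,7,8,10,12}  (accept=1 in)

Answer: ACCEPT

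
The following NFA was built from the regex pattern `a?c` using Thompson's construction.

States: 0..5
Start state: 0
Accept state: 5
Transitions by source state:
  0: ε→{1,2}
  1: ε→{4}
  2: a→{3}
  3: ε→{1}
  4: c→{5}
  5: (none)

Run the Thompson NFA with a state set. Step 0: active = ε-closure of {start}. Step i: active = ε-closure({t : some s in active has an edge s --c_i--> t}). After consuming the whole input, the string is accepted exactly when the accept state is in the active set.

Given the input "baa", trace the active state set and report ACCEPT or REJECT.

start: ε-closure({0}) = {0,1,2,4}
'b' @ 1: {}  — no active states
rest 'aa' ignored (set empty)
after full input: {}  (accept=5 not in)

Answer: REJECT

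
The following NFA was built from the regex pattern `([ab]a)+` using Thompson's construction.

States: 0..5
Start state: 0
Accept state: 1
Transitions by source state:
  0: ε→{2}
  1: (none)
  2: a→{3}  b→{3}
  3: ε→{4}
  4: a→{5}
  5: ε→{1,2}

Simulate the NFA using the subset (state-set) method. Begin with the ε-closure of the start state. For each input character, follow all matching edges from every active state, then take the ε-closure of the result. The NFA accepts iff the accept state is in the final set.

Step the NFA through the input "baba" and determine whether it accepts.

Answer: ACCEPT

Steps:
initial (ε-close {0}): {0,2}
'b' @ 1: {3,4}
'a' @ 2: {1,2,5}  (accept∈set)
'b' @ 3: {3,4}
'a' @ 4: {1,2,5}  (accept∈set)
end set {1,2,5} — state 1 in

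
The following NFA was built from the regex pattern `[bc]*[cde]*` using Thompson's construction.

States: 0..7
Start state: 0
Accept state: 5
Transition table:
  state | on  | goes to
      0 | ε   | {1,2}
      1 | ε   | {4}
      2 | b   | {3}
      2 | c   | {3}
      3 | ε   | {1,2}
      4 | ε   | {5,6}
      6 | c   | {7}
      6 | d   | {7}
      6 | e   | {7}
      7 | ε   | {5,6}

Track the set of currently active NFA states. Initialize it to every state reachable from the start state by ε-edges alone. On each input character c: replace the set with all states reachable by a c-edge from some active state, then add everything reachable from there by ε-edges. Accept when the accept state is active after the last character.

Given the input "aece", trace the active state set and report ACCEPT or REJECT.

Answer: REJECT

Trace:
S₀ = ε-closure({0}) = {0,1,2,4,5,6}
'a' @ 1: {}  — state set empty
rest 'ece' ignored (set empty)
after full input: {}  (accept=5 not in)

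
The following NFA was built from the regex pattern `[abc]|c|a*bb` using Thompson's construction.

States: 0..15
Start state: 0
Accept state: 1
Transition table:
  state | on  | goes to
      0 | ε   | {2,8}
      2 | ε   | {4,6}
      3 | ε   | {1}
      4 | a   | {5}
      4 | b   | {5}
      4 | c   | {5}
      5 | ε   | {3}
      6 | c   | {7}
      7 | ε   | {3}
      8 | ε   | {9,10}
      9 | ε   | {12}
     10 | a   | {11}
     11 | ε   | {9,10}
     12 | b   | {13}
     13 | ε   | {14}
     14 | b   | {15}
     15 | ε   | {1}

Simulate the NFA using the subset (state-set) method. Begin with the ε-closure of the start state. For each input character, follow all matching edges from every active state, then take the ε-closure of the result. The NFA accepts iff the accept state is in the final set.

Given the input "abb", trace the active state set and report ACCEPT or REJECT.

Answer: ACCEPT

Derivation:
start: ε-closure({0}) = {0,2,4,6,8,9,10,12}
'a' @ 1: {1,3,5,9,10,11,12}  [accepting]
'b' @ 2: {13,14}
'b' @ 3: {1,15}  [accepting]
after full input: {1,15}  (accept=1 in)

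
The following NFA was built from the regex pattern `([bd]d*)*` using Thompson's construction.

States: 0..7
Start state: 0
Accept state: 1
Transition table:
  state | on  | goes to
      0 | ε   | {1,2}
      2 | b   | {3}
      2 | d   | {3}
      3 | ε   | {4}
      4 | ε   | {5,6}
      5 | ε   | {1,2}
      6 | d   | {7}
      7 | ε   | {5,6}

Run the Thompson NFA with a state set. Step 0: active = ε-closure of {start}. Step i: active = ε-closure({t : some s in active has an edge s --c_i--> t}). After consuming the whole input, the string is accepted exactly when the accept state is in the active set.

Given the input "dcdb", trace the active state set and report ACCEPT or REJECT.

Answer: REJECT

Derivation:
S₀ = ε-closure({0}) = {0,1,2}
'd' @ 1: {1,2,3,4,5,6}  ✓accept
'c' @ 2: {}  — no active states
rest 'db' ignored (set empty)
end set {} — state 1 not in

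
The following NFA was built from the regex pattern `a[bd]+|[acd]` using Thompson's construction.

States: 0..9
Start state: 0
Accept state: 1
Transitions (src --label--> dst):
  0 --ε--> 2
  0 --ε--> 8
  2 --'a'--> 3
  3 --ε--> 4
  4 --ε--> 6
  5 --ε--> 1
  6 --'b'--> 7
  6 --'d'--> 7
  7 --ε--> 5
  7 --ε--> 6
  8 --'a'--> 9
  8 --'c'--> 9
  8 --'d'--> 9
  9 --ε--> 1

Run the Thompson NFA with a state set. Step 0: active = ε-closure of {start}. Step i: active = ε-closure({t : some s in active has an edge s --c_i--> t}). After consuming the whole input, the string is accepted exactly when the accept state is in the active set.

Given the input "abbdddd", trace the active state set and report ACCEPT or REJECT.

Answer: ACCEPT

Derivation:
start: ε-closure({0}) = {0,2,8}
'a' @ 1: {1,3,4,6,9}  [accepting]
'b' @ 2: {1,5,6,7}  [accepting]
'b' @ 3: {1,5,6,7}  [accepting]
'd' @ 4: {1,5,6,7}  [accepting]
'd' @ 5: {1,5,6,7}  [accepting]
'd' @ 6: {1,5,6,7}  [accepting]
'd' @ 7: {1,5,6,7}  [accepting]
final: {1,5,6,7}; accept 1 in set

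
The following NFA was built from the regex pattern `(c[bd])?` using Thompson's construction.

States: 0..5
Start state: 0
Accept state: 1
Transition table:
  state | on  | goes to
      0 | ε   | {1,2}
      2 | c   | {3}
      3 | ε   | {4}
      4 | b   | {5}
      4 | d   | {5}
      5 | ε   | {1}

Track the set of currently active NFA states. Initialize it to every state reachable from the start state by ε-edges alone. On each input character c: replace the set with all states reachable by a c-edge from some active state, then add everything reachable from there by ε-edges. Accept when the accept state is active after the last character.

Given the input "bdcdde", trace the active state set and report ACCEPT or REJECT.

initial (ε-close {0}): {0,1,2}
'b' @ 1: {}  — dead — no transitions
rest 'dcdde' ignored (set empty)
after full input: {}  (accept=1 not in)

Answer: REJECT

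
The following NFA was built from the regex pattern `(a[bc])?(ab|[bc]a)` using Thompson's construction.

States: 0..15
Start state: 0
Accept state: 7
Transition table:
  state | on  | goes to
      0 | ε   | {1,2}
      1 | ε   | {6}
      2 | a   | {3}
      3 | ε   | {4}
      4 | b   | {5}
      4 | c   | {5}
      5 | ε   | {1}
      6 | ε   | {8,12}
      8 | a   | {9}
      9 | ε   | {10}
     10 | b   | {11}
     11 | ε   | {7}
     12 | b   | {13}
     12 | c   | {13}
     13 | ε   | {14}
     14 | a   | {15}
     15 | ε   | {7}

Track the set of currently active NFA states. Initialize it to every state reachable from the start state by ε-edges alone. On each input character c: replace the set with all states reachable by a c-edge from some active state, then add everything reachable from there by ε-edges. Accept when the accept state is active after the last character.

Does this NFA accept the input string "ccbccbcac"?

start: ε-closure({0}) = {0,1,2,6,8,12}
'c' @ 1: {13,14}
'c' @ 2: {}  — state set empty
rest 'bccbcac' ignored (set empty)
final: {}; accept 7 not in set

Answer: REJECT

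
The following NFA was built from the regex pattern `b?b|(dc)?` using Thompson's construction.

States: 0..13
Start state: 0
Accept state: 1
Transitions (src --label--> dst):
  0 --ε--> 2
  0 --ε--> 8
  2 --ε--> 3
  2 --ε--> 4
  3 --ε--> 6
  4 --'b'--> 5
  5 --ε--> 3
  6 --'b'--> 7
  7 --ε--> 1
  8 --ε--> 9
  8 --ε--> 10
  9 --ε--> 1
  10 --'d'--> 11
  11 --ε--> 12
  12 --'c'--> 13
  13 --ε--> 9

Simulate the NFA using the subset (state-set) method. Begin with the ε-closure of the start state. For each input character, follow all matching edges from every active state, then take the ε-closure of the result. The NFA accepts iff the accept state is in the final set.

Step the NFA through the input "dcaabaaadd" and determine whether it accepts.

Answer: REJECT

Trace:
initial (ε-close {0}): {0,1,2,3,4,6,8,9,10}
'd' @ 1: {11,12}
'c' @ 2: {1,9,13}  [accepting]
'a' @ 3: {}  — no active states
rest 'abaaadd' ignored (set empty)
final: {}; accept 1 not in set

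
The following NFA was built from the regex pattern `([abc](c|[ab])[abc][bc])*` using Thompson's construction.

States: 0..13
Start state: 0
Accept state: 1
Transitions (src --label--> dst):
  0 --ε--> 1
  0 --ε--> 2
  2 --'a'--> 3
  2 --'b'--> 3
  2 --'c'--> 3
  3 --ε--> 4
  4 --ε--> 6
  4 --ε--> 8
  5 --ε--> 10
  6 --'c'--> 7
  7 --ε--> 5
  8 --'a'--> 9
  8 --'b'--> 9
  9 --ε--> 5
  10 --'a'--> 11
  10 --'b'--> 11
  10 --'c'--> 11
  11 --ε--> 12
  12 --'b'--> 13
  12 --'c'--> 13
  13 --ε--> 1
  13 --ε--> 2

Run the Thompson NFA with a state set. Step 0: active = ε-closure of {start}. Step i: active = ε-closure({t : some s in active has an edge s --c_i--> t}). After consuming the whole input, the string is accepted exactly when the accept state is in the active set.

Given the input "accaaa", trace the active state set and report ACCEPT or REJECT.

initial (ε-close {0}): {0,1,2}
'a' @ 1: {3,4,6,8}
'c' @ 2: {5,7,10}
'c' @ 3: {11,12}
'a' @ 4: {}  — state set empty
rest 'aa' ignored (set empty)
end set {} — state 1 not in

Answer: REJECT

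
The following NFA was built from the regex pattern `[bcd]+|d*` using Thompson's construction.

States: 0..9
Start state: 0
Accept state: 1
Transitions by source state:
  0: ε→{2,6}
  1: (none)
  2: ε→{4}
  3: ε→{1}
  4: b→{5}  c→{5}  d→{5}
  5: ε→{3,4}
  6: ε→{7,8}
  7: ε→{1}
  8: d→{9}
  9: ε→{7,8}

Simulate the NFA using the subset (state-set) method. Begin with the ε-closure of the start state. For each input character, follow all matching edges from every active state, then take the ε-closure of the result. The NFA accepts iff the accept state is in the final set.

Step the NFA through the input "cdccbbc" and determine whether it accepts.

S₀ = ε-closure({0}) = {0,1,2,4,6,7,8}
'c' @ 1: {1,3,4,5}  [accepting]
'd' @ 2: {1,3,4,5}  [accepting]
'c' @ 3: {1,3,4,5}  [accepting]
'c' @ 4: {1,3,4,5}  [accepting]
'b' @ 5: {1,3,4,5}  [accepting]
'b' @ 6: {1,3,4,5}  [accepting]
'c' @ 7: {1,3,4,5}  [accepting]
after full input: {1,3,4,5}  (accept=1 in)

Answer: ACCEPT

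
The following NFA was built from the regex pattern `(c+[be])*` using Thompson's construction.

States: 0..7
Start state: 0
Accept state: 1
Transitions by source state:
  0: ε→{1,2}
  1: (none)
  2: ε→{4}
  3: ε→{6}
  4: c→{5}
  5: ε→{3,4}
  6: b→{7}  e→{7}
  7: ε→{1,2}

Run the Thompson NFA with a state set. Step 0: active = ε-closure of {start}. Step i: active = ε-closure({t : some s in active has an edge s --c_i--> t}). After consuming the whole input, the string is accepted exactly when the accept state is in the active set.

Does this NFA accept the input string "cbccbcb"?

Answer: ACCEPT

Trace:
initial (ε-close {0}): {0,1,2,4}
'c' @ 1: {3,4,5,6}
'b' @ 2: {1,2,4,7}  ✓accept
'c' @ 3: {3,4,5,6}
'c' @ 4: {3,4,5,6}
'b' @ 5: {1,2,4,7}  ✓accept
'c' @ 6: {3,4,5,6}
'b' @ 7: {1,2,4,7}  ✓accept
end set {1,2,4,7} — state 1 in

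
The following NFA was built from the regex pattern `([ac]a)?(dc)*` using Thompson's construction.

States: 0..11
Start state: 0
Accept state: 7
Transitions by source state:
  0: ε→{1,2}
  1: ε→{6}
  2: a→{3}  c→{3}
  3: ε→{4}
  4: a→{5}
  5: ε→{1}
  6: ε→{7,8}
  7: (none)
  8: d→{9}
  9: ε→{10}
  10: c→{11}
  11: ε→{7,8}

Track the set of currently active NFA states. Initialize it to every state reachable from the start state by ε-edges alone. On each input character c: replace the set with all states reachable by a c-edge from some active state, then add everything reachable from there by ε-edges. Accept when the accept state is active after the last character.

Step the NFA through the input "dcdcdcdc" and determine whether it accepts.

start: ε-closure({0}) = {0,1,2,6,7,8}
'd' @ 1: {9,10}
'c' @ 2: {7,8,11}  (accept∈set)
'd' @ 3: {9,10}
'c' @ 4: {7,8,11}  (accept∈set)
'd' @ 5: {9,10}
'c' @ 6: {7,8,11}  (accept∈set)
'd' @ 7: {9,10}
'c' @ 8: {7,8,11}  (accept∈set)
after full input: {7,8,11}  (accept=7 in)

Answer: ACCEPT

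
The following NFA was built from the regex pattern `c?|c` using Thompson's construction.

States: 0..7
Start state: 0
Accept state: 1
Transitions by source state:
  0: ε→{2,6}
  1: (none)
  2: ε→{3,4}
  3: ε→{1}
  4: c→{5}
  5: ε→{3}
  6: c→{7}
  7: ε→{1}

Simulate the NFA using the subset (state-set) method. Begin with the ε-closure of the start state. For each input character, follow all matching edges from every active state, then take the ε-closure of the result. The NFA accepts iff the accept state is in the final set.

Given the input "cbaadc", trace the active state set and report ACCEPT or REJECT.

S₀ = ε-closure({0}) = {0,1,2,3,4,6}
'c' @ 1: {1,3,5,7}  ✓accept
'b' @ 2: {}  — no active states
rest 'aadc' ignored (set empty)
after full input: {}  (accept=1 not in)

Answer: REJECT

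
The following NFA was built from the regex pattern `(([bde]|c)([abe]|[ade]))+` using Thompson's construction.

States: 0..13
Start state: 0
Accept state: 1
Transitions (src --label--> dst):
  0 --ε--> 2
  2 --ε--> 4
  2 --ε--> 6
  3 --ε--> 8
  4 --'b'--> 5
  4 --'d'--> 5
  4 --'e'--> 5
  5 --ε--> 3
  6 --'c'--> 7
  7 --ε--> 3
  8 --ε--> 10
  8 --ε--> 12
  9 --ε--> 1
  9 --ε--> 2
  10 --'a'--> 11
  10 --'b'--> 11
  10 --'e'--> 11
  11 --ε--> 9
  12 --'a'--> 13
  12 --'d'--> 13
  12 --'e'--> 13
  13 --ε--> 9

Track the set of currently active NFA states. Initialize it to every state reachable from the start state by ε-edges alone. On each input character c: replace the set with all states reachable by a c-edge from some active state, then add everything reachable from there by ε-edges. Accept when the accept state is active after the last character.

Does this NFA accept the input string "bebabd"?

start: ε-closure({0}) = {0,2,4,6}
'b' @ 1: {3,5,8,10,12}
'e' @ 2: {1,2,4,6,9,11,13}  (accept∈set)
'b' @ 3: {3,5,8,10,12}
'a' @ 4: {1,2,4,6,9,11,13}  (accept∈set)
'b' @ 5: {3,5,8,10,12}
'd' @ 6: {1,2,4,6,9,13}  (accept∈set)
final: {1,2,4,6,9,13}; accept 1 in set

Answer: ACCEPT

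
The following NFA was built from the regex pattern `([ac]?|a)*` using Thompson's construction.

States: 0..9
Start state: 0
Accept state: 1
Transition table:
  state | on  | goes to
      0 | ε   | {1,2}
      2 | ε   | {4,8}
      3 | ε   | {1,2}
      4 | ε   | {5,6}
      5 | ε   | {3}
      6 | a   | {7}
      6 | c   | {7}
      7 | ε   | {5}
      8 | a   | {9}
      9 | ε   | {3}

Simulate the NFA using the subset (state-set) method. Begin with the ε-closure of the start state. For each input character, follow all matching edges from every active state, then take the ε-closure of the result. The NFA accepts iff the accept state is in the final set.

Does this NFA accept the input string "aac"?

start: ε-closure({0}) = {0,1,2,3,4,5,6,8}
'a' @ 1: {1,2,3,4,5,6,7,8,9}  ✓accept
'a' @ 2: {1,2,3,4,5,6,7,8,9}  ✓accept
'c' @ 3: {1,2,3,4,5,6,7,8}  ✓accept
after full input: {1,2,3,4,5,6,7,8}  (accept=1 in)

Answer: ACCEPT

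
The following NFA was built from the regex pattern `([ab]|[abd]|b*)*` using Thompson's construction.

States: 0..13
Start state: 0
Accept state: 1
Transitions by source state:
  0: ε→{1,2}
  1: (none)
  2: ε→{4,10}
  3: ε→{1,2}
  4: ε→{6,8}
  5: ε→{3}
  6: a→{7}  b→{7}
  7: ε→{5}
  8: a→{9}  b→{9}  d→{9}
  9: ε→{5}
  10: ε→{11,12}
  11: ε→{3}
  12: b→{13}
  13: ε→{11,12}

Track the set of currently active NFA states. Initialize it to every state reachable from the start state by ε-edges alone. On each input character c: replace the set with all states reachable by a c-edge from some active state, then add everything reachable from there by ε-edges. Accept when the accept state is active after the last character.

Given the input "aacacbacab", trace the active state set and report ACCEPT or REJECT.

Answer: REJECT

Trace:
start: ε-closure({0}) = {0,1,2,3,4,6,8,10,11,12}
'a' @ 1: {1,2,3,4,5,6,7,8,9,10,11,12}  (accept∈set)
'a' @ 2: {1,2,3,4,5,6,7,8,9,10,11,12}  (accept∈set)
'c' @ 3: {}  — state set empty
rest 'acbacab' ignored (set empty)
final: {}; accept 1 not in set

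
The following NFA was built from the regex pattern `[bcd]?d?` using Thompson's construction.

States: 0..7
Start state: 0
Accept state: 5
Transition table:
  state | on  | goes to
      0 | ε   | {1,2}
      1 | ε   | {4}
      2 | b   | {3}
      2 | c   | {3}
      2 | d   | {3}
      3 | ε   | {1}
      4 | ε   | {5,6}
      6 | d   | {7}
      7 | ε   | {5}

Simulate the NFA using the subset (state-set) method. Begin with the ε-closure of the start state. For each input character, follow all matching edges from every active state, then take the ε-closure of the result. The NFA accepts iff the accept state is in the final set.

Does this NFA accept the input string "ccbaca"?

initial (ε-close {0}): {0,1,2,4,5,6}
'c' @ 1: {1,3,4,5,6}  (accept∈set)
'c' @ 2: {}  — state set empty
rest 'baca' ignored (set empty)
final: {}; accept 5 not in set

Answer: REJECT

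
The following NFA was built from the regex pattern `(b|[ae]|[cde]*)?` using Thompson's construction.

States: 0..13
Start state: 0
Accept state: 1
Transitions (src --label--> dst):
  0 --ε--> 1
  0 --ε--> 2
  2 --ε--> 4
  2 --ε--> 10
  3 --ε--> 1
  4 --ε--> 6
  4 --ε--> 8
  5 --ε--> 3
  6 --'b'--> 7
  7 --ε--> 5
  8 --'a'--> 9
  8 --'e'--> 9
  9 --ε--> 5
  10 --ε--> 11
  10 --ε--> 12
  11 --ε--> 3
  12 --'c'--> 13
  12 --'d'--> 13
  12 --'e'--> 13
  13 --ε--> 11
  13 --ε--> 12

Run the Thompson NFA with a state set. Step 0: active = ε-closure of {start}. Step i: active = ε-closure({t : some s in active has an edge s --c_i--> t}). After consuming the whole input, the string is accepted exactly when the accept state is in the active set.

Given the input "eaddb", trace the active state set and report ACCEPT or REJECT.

Answer: REJECT

Steps:
initial (ε-close {0}): {0,1,2,3,4,6,8,10,11,12}
'e' @ 1: {1,3,5,9,11,12,13}  ✓accept
'a' @ 2: {}  — no active states
rest 'ddb' ignored (set empty)
end set {} — state 1 not in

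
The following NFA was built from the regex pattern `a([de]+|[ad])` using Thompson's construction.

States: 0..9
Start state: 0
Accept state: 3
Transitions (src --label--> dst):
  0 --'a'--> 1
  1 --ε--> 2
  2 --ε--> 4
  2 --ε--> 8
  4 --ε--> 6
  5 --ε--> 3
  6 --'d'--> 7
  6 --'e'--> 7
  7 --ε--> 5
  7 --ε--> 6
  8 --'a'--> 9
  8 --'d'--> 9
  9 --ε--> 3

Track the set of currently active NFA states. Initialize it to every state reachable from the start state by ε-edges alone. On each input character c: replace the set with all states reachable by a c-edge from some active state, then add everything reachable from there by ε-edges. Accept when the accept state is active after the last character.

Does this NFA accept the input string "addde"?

Answer: ACCEPT

Derivation:
initial (ε-close {0}): {0}
'a' @ 1: {1,2,4,6,8}
'd' @ 2: {3,5,6,7,9}  (accept∈set)
'd' @ 3: {3,5,6,7}  (accept∈set)
'd' @ 4: {3,5,6,7}  (accept∈set)
'e' @ 5: {3,5,6,7}  (accept∈set)
after full input: {3,5,6,7}  (accept=3 in)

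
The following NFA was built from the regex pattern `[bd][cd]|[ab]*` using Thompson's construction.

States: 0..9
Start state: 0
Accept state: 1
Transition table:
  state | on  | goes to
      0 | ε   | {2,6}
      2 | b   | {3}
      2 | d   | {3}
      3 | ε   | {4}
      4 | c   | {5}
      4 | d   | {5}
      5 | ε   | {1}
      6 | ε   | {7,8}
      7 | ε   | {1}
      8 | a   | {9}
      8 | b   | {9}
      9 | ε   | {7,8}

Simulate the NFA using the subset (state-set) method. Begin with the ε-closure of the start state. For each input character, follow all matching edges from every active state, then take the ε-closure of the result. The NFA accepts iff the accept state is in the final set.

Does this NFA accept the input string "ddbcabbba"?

Answer: REJECT

Steps:
initial (ε-close {0}): {0,1,2,6,7,8}
'd' @ 1: {3,4}
'd' @ 2: {1,5}  [accepting]
'b' @ 3: {}  — state set empty
rest 'cabbba' ignored (set empty)
end set {} — state 1 not in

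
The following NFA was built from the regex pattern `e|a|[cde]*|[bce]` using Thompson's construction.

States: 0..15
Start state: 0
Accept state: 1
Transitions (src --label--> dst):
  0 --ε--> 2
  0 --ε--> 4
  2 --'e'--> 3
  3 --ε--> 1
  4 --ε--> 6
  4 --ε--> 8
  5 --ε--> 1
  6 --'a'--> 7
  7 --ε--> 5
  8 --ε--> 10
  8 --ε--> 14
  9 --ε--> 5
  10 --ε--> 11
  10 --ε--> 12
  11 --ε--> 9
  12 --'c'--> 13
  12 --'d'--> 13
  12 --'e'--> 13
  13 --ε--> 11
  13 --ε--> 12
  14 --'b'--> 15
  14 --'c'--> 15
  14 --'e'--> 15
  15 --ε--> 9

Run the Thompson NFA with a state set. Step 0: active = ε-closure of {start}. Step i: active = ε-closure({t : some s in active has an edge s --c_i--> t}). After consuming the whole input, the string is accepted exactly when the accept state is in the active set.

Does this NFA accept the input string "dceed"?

start: ε-closure({0}) = {0,1,2,4,5,6,8,9,10,11,12,14}
'd' @ 1: {1,5,9,11,12,13}  [accepting]
'c' @ 2: {1,5,9,11,12,13}  [accepting]
'e' @ 3: {1,5,9,11,12,13}  [accepting]
'e' @ 4: {1,5,9,11,12,13}  [accepting]
'd' @ 5: {1,5,9,11,12,13}  [accepting]
after full input: {1,5,9,11,12,13}  (accept=1 in)

Answer: ACCEPT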